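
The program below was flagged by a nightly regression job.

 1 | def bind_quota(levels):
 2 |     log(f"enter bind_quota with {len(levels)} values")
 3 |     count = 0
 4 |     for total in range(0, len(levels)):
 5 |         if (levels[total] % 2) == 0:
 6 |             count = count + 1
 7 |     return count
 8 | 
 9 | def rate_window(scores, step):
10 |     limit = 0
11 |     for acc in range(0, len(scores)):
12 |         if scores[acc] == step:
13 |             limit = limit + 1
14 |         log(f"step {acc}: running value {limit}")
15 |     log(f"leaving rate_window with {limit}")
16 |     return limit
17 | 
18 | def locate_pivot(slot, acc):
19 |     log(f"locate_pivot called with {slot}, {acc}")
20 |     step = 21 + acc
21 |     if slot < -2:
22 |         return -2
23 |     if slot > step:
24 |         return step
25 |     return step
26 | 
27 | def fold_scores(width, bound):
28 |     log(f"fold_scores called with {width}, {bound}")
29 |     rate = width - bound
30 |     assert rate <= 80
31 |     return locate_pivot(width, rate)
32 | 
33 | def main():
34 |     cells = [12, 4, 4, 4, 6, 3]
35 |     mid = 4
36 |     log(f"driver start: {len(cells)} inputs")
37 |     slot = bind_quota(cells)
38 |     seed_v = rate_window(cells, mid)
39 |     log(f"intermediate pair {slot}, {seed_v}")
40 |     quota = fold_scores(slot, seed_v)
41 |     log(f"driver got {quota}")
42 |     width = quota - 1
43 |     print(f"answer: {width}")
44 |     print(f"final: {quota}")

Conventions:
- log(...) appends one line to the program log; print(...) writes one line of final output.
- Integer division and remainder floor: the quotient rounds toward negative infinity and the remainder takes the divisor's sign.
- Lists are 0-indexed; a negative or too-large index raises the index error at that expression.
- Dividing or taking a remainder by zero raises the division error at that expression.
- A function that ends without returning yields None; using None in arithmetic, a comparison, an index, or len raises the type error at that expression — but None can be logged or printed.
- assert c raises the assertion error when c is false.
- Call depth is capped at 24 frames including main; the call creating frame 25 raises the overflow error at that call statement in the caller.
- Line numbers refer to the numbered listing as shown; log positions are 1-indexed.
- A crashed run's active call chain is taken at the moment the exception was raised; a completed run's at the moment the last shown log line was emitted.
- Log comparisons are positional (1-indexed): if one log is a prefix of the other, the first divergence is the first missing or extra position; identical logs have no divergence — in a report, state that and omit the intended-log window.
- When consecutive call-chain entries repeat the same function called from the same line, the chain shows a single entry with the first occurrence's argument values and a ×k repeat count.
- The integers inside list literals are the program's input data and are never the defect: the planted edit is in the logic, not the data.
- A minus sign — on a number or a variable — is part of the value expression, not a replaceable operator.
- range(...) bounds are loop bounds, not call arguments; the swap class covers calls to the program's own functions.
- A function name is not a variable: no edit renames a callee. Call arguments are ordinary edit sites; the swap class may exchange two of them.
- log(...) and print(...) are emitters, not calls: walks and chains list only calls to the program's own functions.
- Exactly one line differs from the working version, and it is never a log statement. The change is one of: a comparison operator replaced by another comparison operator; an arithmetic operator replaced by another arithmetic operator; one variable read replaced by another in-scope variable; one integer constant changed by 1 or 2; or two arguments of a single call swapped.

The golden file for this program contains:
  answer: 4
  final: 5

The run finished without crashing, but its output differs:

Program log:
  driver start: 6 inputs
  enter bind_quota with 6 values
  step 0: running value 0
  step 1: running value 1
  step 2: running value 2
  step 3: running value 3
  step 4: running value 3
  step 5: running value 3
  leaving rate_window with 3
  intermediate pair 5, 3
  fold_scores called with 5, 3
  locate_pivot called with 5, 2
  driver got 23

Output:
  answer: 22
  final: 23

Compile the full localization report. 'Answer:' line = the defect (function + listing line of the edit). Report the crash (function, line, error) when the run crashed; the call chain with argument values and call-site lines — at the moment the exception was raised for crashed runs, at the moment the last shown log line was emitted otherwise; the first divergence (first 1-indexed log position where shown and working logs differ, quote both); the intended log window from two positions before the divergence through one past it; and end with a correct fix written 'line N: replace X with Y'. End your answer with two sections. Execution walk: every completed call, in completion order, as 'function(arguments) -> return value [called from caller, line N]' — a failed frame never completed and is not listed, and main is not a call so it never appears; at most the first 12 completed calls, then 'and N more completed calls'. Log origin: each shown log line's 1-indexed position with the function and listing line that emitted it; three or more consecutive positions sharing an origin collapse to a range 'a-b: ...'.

Answer: the defect is in locate_pivot at line 25.
The tell: The log first diverges at position 13: the faulty run prints 'driver got 23' where the working version prints 'driver got 5'.
Call chain: main.
First divergence: position 13 — shown 'driver got 23', intended 'driver got 5'.
Intended log window:
  11: fold_scores called with 5, 3
  12: locate_pivot called with 5, 2
  13: driver got 5
Execution walk:
  bind_quota([12, 4, 4, 4, 6, 3]) -> 5  [called from main, line 37]
  rate_window([12, 4, 4, 4, 6, 3], 4) -> 3  [called from main, line 38]
  locate_pivot(5, 2) -> 23  [called from fold_scores, line 31]
  fold_scores(5, 3) -> 23  [called from main, line 40]
Log origins:
  1: from main, line 36
  2: from bind_quota, line 2
  3-8: from rate_window, line 14
  9: from rate_window, line 15
  10: from main, line 39
  11: from fold_scores, line 28
  12: from locate_pivot, line 19
  13: from main, line 41
A correct fix: line 25: replace `step` with `slot`.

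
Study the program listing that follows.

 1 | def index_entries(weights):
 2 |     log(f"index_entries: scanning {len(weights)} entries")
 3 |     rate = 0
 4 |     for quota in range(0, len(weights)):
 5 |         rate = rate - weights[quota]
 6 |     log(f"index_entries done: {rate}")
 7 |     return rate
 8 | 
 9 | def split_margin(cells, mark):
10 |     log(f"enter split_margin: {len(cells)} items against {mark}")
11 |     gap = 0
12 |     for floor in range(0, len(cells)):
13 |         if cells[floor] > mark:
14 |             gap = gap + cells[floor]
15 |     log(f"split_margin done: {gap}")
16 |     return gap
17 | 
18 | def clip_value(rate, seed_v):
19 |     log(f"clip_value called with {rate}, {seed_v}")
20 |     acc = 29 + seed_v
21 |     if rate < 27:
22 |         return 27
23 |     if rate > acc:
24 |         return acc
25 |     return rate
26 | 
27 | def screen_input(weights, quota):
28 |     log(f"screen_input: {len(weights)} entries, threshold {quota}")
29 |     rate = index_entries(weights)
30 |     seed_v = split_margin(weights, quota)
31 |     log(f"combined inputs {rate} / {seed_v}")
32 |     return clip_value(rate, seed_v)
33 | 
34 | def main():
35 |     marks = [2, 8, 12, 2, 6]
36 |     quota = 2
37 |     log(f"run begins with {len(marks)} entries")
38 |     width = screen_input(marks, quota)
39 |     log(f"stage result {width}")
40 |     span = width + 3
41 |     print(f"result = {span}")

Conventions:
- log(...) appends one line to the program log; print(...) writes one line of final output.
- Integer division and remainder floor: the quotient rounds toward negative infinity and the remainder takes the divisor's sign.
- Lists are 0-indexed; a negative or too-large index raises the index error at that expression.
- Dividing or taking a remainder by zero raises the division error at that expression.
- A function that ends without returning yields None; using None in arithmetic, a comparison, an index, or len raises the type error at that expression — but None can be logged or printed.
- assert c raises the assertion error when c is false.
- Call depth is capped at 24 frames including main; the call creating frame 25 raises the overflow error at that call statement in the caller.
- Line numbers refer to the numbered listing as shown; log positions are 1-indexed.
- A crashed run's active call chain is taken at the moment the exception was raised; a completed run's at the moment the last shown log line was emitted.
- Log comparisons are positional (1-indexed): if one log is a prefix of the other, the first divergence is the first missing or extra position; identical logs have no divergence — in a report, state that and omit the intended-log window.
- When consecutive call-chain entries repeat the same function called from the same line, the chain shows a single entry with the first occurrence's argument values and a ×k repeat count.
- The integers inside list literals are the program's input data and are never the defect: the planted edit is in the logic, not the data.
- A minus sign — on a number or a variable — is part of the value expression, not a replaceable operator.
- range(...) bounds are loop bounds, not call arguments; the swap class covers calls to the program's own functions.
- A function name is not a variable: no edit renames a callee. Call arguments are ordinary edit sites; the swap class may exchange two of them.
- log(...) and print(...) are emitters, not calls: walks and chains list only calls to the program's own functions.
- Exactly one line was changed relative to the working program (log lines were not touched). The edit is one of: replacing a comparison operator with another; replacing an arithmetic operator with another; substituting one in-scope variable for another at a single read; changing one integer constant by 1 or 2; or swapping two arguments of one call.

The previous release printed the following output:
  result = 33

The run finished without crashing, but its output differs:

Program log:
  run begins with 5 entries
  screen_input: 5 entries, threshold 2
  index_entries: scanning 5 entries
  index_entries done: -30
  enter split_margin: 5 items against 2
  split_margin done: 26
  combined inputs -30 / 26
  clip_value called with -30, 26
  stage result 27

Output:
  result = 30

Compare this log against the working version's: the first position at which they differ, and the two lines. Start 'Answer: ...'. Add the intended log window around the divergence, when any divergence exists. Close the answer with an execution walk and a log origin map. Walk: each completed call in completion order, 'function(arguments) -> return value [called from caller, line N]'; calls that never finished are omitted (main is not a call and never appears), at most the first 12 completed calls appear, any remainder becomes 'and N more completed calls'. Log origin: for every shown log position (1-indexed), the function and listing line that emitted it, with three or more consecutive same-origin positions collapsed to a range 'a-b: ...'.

Answer: position 4 — shown 'index_entries done: -30', intended 'index_entries done: 30'.
Intended log window:
  2: screen_input: 5 entries, threshold 2
  3: index_entries: scanning 5 entries
  4: index_entries done: 30
  5: enter split_margin: 5 items against 2
Execution walk:
  index_entries([2, 8, 12, 2, 6]) -> -30  [called from screen_input, line 29]
  split_margin([2, 8, 12, 2, 6], 2) -> 26  [called from screen_input, line 30]
  clip_value(-30, 26) -> 27  [called from screen_input, line 32]
  screen_input([2, 8, 12, 2, 6], 2) -> 27  [called from main, line 38]
Log line origins:
  1: emitted by main (line 37)
  2: emitted by screen_input (line 28)
  3: emitted by index_entries (line 2)
  4: emitted by index_entries (line 6)
  5: emitted by split_margin (line 10)
  6: emitted by split_margin (line 15)
  7: emitted by screen_input (line 31)
  8: emitted by clip_value (line 19)
  9: emitted by main (line 39)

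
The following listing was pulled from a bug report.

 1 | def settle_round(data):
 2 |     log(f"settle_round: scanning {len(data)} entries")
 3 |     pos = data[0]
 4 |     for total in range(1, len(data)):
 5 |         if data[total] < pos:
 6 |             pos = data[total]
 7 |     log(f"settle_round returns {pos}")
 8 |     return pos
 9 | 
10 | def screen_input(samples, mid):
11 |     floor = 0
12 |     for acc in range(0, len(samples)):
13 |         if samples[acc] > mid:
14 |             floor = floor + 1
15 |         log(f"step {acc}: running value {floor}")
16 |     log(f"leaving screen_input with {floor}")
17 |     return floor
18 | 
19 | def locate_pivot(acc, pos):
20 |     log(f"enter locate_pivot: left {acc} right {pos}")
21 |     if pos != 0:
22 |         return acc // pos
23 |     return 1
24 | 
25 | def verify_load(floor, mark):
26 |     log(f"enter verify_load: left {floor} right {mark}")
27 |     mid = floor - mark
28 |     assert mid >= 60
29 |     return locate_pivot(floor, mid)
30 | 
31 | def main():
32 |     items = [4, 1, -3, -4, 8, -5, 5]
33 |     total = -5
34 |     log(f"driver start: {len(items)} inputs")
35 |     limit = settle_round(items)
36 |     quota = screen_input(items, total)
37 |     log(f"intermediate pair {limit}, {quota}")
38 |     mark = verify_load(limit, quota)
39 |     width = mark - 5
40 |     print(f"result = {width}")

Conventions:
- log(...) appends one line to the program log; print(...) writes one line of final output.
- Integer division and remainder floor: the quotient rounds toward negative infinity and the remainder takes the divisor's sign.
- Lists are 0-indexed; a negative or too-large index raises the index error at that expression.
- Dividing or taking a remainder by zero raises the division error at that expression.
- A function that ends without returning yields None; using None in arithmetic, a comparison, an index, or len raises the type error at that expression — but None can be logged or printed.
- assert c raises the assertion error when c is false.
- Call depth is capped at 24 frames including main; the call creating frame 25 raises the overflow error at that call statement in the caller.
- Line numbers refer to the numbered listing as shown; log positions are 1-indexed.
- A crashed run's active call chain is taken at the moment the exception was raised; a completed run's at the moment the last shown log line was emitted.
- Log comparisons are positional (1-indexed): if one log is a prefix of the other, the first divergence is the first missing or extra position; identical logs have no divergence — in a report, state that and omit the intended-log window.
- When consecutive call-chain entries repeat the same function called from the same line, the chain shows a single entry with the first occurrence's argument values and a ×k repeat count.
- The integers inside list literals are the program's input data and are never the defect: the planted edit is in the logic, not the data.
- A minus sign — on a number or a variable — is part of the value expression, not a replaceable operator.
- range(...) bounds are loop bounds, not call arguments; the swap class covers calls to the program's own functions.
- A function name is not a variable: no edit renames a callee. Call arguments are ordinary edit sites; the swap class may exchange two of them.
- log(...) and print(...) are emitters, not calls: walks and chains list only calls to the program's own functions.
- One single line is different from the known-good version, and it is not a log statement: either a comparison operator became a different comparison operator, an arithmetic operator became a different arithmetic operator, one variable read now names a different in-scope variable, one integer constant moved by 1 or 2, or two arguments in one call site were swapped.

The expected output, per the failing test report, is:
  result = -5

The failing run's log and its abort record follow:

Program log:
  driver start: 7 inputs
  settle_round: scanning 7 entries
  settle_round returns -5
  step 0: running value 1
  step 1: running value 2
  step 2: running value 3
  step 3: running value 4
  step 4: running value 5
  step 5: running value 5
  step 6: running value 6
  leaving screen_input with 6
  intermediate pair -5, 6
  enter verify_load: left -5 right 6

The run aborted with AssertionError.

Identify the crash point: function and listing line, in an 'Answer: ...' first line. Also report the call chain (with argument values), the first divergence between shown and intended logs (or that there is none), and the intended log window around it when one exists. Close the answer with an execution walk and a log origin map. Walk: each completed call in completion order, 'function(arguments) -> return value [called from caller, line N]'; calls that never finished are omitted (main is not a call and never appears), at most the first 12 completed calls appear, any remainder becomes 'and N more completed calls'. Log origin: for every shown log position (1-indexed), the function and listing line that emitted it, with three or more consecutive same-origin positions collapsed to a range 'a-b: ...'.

Answer: the error was raised in verify_load, line 28.
Core observation: The faulty run's log stops after 13 lines; the working version's next line would be 'enter locate_pivot: left -5 right -11'.
Call chain: main -> verify_load(-5, 6) (called at line 38).
First divergence: position 14 (shown log ended at 13 lines; the working version continues: 'enter locate_pivot: left -5 right -11').
Intended log window:
  12: intermediate pair -5, 6
  13: enter verify_load: left -5 right 6
  14: enter locate_pivot: left -5 right -11
Execution walk:
  settle_round([4, 1, -3, -4, 8, -5, 5]) -> -5  [called from main, line 35]
  screen_input([4, 1, -3, -4, 8, -5, 5], -5) -> 6  [called from main, line 36]
Origin of each log line:
  1: logged in main at line 34
  2: logged in settle_round at line 2
  3: logged in settle_round at line 7
  4-10: logged in screen_input at line 15
  11: logged in screen_input at line 16
  12: logged in main at line 37
  13: logged in verify_load at line 26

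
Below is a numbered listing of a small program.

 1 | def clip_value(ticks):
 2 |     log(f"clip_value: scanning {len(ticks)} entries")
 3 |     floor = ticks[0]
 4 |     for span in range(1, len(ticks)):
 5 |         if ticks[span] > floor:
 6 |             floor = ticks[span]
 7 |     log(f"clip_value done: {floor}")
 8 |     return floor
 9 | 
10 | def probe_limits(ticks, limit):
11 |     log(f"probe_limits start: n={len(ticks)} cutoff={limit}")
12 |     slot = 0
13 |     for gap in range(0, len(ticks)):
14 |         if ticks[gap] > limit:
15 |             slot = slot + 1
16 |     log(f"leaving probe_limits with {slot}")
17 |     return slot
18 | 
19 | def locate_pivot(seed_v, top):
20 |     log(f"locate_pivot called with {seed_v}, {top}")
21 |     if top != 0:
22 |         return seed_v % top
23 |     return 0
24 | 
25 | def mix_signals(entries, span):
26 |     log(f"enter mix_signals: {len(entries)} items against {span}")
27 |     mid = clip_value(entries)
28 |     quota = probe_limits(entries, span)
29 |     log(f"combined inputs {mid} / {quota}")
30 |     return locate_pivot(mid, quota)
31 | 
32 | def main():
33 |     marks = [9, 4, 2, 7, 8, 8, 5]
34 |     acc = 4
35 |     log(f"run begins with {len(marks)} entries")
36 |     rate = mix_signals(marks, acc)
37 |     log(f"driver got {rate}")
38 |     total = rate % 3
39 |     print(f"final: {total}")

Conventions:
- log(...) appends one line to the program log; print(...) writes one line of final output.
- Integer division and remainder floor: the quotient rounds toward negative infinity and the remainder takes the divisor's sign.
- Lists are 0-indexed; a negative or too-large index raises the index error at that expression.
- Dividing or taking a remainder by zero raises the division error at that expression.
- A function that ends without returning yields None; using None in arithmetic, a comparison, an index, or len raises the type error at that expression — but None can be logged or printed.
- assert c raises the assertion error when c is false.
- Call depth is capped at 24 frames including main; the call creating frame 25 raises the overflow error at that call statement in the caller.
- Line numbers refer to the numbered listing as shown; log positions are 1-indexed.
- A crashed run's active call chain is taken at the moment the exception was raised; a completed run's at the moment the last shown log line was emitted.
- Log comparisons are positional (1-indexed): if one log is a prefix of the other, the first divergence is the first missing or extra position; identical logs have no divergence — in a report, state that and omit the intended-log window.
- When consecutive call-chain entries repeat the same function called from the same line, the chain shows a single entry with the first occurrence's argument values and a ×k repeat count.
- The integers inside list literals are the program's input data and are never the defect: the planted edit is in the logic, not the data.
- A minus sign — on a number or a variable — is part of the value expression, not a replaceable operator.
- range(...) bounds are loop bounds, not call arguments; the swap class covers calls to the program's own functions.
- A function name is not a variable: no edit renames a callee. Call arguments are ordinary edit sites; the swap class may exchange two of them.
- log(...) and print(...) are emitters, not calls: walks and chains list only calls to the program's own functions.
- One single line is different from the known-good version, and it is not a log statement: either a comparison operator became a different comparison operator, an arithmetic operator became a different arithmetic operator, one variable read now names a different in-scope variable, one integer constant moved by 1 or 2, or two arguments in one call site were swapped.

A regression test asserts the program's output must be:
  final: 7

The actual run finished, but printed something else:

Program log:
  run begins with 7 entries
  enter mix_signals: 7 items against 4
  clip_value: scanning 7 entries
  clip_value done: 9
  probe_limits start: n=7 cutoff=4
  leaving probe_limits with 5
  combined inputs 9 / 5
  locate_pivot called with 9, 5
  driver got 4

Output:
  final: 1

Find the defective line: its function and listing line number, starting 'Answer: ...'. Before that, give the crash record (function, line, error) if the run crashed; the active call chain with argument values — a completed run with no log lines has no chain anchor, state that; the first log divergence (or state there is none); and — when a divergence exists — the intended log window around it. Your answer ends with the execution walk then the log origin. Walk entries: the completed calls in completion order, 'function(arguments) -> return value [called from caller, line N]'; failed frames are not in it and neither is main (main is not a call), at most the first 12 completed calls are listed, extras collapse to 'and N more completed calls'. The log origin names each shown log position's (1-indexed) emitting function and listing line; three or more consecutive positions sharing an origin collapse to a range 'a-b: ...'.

Answer: the defect is in main at line 38.
Key observation: Every logged value matches the working version; the printed result is what differs.
Call chain: main.
First divergence: none; the two logs match at every position.
Execution walk:
  clip_value([9, 4, 2, 7, 8, 8, 5]) -> 9  [called from mix_signals, line 27]
  probe_limits([9, 4, 2, 7, 8, 8, 5], 4) -> 5  [called from mix_signals, line 28]
  locate_pivot(9, 5) -> 4  [called from mix_signals, line 30]
  mix_signals([9, 4, 2, 7, 8, 8, 5], 4) -> 4  [called from main, line 36]
Log origin:
  1: logged in main at line 35
  2: logged in mix_signals at line 26
  3: logged in clip_value at line 2
  4: logged in clip_value at line 7
  5: logged in probe_limits at line 11
  6: logged in probe_limits at line 16
  7: logged in mix_signals at line 29
  8: logged in locate_pivot at line 20
  9: logged in main at line 37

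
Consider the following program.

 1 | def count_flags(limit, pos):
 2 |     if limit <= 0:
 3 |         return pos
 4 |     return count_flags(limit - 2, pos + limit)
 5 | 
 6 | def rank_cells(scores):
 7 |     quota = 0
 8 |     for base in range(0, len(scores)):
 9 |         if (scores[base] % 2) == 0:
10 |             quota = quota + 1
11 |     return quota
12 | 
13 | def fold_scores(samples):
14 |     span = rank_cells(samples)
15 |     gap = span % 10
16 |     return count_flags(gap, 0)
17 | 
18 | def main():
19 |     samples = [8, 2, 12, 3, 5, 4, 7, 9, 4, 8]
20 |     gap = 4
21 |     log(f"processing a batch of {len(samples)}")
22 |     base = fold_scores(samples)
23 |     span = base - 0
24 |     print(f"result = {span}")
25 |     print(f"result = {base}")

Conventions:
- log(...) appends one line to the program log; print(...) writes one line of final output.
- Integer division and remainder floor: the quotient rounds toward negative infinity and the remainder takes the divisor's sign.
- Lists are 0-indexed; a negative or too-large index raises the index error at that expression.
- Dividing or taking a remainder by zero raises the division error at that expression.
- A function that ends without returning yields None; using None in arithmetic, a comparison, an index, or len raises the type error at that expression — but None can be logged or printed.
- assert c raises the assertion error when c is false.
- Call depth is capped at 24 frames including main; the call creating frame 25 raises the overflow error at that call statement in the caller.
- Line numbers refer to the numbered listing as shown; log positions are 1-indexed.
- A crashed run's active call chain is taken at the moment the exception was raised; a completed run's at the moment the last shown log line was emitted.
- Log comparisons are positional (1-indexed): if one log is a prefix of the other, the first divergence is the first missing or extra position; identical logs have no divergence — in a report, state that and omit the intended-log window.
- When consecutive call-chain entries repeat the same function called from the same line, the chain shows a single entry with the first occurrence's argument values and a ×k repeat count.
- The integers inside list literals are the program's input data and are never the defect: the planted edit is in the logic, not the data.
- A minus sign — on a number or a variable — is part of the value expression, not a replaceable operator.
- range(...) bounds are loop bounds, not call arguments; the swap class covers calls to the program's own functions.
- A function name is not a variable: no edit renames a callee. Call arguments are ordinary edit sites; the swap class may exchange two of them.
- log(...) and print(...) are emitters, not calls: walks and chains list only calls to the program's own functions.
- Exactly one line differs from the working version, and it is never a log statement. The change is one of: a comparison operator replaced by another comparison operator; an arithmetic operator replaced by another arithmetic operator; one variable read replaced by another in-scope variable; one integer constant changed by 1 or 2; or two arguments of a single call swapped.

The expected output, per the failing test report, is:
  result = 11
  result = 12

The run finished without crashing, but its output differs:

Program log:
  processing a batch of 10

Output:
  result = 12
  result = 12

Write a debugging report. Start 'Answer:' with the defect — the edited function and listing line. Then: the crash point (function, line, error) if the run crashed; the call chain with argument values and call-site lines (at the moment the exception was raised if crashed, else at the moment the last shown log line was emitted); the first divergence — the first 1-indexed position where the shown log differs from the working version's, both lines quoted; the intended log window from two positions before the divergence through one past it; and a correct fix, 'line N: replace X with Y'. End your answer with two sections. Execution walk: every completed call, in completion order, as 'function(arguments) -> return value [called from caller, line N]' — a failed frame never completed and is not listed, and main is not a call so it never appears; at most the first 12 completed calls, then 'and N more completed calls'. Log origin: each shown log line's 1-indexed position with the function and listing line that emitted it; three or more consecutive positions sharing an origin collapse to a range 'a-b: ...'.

Answer: the defect is in main at line 23.
Core observation: The two runs log identically and part ways only at the printed values.
Call chain: main.
First divergence: none; the two logs match at every position.
Execution walk:
  rank_cells([8, 2, 12, 3, 5, 4, 7, 9, 4, 8]) -> 6  [called from fold_scores, line 14]
  count_flags(0, 12) -> 12  [called from count_flags, line 4]
  count_flags(2, 10) -> 12  [called from count_flags, line 4]
  count_flags(4, 6) -> 12  [called from count_flags, line 4]
  count_flags(6, 0) -> 12  [called from fold_scores, line 16]
  fold_scores([8, 2, 12, 3, 5, 4, 7, 9, 4, 8]) -> 12  [called from main, line 22]
Log line origins:
  1 — main, line 21
A correct fix: line 23: replace `0` with `1`.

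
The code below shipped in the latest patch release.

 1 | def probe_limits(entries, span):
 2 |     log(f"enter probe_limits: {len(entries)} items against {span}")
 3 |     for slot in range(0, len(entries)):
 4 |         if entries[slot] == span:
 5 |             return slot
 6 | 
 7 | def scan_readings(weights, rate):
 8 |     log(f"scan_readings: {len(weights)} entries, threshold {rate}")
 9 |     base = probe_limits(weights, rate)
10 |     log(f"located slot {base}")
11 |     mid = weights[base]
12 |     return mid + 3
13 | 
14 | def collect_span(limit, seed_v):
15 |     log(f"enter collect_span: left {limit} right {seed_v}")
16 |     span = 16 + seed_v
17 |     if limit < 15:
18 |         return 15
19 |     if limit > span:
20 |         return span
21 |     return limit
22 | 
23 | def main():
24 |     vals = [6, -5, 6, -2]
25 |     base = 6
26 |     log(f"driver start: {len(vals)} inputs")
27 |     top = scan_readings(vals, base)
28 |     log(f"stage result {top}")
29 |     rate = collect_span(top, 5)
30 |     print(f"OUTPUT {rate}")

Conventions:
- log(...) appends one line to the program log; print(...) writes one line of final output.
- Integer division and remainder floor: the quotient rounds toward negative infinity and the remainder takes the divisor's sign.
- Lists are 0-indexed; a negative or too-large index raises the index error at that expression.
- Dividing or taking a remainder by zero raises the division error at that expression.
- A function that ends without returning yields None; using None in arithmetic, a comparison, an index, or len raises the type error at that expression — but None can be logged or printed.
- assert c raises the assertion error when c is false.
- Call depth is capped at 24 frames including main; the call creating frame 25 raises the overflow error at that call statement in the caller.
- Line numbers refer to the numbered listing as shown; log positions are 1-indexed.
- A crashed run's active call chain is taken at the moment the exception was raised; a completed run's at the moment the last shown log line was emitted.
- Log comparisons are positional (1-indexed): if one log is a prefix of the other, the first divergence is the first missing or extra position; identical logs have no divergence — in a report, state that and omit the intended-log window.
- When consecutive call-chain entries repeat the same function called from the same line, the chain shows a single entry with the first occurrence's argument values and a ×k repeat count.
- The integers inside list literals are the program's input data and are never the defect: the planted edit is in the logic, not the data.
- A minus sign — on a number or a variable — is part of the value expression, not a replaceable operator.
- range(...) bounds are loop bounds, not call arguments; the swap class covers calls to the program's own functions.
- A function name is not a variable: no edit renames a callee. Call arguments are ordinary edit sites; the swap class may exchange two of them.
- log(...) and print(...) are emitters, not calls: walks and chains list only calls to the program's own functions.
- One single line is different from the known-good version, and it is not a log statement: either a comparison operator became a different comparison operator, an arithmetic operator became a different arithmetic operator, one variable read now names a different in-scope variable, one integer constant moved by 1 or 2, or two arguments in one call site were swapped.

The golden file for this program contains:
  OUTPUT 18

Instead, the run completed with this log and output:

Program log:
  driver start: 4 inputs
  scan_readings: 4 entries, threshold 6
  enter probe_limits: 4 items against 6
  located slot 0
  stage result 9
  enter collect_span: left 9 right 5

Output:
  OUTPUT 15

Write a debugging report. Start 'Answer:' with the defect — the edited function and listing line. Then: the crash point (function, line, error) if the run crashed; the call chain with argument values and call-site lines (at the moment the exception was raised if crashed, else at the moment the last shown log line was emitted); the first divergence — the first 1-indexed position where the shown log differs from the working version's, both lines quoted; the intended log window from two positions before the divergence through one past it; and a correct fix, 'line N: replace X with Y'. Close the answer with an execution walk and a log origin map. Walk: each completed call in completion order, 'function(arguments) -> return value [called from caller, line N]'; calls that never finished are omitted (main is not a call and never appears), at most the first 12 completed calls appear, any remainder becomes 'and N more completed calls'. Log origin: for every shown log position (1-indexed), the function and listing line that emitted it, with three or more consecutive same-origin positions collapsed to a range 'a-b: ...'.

Answer: the defect is in scan_readings at line 12.
The tell: The earliest visible damage is log position 5 — 'stage result 9' rather than the intended 'stage result 18'.
Call chain: main -> collect_span(9, 5) (called at line 29).
First divergence: position 5; shown 'stage result 9' vs intended 'stage result 18'.
Intended log window:
  3: enter probe_limits: 4 items against 6
  4: located slot 0
  5: stage result 18
  6: enter collect_span: left 18 right 5
Execution walk:
  probe_limits([6, -5, 6, -2], 6) -> 0  [called from scan_readings, line 9]
  scan_readings([6, -5, 6, -2], 6) -> 9  [called from main, line 27]
  collect_span(9, 5) -> 15  [called from main, line 29]
Origin of each log line:
  1 — main, line 26
  2 — scan_readings, line 8
  3 — probe_limits, line 2
  4 — scan_readings, line 10
  5 — main, line 28
  6 — collect_span, line 15
A correct fix: line 12: replace `+` with `*`.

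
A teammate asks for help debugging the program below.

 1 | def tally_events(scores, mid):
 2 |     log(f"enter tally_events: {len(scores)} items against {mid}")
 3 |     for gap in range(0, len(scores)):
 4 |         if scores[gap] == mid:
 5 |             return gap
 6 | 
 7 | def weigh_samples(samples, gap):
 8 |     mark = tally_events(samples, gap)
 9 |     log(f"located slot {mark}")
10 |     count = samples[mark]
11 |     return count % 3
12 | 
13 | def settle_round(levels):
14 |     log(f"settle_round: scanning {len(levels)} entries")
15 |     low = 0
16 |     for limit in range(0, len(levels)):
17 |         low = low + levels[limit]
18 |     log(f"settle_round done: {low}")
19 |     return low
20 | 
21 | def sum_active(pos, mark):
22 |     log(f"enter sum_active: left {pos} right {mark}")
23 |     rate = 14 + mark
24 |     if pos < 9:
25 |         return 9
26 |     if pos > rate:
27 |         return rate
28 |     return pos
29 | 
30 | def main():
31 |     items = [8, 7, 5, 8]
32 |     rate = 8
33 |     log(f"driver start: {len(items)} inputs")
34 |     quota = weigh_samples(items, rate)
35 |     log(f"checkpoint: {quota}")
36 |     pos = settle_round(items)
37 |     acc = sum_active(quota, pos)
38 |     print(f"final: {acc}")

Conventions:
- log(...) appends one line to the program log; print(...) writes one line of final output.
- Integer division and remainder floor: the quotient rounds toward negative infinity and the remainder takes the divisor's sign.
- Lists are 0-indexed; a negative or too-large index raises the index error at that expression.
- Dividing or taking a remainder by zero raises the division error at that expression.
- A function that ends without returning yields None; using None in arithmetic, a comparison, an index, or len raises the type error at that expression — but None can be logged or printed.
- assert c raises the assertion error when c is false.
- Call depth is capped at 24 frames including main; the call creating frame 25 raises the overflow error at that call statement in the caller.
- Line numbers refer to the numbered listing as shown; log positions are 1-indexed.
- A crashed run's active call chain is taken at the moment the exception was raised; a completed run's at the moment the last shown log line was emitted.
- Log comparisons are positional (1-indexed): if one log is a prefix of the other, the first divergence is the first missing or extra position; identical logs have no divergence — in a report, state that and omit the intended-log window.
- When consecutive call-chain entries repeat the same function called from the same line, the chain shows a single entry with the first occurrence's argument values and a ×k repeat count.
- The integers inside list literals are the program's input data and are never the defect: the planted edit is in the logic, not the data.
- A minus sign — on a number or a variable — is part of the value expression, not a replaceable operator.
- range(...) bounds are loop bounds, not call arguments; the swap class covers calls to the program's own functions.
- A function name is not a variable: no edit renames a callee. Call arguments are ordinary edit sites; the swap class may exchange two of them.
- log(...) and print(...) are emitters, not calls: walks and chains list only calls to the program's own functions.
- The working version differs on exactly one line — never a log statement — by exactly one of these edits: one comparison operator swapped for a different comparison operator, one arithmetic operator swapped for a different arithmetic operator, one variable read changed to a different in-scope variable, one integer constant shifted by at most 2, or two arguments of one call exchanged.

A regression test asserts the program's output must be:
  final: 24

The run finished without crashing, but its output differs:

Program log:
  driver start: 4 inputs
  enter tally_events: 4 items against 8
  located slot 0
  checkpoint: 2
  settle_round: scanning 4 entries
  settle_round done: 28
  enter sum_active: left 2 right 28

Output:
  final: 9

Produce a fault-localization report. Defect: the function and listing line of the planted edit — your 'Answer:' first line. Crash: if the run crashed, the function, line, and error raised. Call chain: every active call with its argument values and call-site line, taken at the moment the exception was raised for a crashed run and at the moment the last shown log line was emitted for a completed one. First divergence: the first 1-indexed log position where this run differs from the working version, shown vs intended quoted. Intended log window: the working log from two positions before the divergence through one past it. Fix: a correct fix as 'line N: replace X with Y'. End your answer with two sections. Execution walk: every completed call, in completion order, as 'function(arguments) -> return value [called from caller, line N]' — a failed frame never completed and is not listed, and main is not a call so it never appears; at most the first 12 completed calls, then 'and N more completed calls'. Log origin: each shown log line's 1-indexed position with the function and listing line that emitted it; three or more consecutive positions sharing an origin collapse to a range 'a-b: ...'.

Answer: the defect is in weigh_samples at line 11.
The tell: Log line 4 is where behavior first shows: 'checkpoint: 2' appears instead of 'checkpoint: 24'.
Call chain: main -> sum_active(2, 28) (called at line 37).
First divergence: position 4 — shown 'checkpoint: 2', intended 'checkpoint: 24'.
Intended log window:
  2: enter tally_events: 4 items against 8
  3: located slot 0
  4: checkpoint: 24
  5: settle_round: scanning 4 entries
Execution walk:
  tally_events([8, 7, 5, 8], 8) -> 0  [called from weigh_samples, line 8]
  weigh_samples([8, 7, 5, 8], 8) -> 2  [called from main, line 34]
  settle_round([8, 7, 5, 8]) -> 28  [called from main, line 36]
  sum_active(2, 28) -> 9  [called from main, line 37]
Log line origins:
  1: from main, line 33
  2: from tally_events, line 2
  3: from weigh_samples, line 9
  4: from main, line 35
  5: from settle_round, line 14
  6: from settle_round, line 18
  7: from sum_active, line 22
A correct fix: line 11: replace `%` with `*`.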